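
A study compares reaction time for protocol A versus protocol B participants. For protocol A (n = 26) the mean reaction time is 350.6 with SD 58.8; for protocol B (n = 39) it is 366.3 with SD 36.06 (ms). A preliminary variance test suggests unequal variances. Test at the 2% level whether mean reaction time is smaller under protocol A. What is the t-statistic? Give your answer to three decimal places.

-1.217

Let group 1 = protocol A, group 2 = protocol B. H0: μ_1 = μ_2; H1: μ_1 < μ_2 (Welch's two-sample t-test, left-tailed).
t = (x̄_1 − x̄_2)/√(s_1²/n_1 + s_2²/n_2) = (350.6 − 366.3)/√(58.8²/26 + 36.06²/39) = -1.217
Welch–Satterthwaite df ≈ 37.55
p-value = P(T ≤ -1.217) ≈ 0.1155
Since p ≈ 0.1155 > α = 0.02, fail to reject H0; the data do not provide sufficient evidence against H0.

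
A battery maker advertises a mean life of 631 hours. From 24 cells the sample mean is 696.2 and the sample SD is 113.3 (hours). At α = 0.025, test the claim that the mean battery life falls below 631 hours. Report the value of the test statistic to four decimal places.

H0: μ = 631; H1: μ < 631 (one-sample t-test, left-tailed).
t = (x̄ − μ₀)/(s/√n) = (696.2 − 631)/(113.3/√24) = 2.8192
df = n − 1 = 23
p-value = P(T ≤ 2.8192) ≈ 0.995
Since p ≈ 0.995 > α = 0.025, fail to reject H0; the evidence is not statistically significant.

2.8192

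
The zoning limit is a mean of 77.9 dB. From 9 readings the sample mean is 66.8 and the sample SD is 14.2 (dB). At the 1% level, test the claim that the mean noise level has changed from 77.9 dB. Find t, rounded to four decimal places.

-2.3451

H0: μ = 77.9; H1: μ ≠ 77.9 (one-sample t-test, two-sided).
t = (x̄ − μ₀)/(s/√n) = (66.8 − 77.9)/(14.2/√9) = -2.3451
df = n − 1 = 8
Two-sided p-value ≈ 0.047
Since p ≈ 0.047 > α = 0.01, fail to reject H0; the evidence is not statistically significant.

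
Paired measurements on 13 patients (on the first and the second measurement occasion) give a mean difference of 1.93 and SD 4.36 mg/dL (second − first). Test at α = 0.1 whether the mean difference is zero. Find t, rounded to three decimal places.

1.596

H0: μ_d = 0; H1: μ_d ≠ 0 (paired t-test on the differences, two-sided).
t = d̄/(s_d/√n) = 1.93/(4.36/√13) = 1.596
df = n − 1 = 12
Two-sided p-value ≈ 0.136
Since p ≈ 0.136 > α = 0.1, fail to reject H0; the evidence is not statistically significant.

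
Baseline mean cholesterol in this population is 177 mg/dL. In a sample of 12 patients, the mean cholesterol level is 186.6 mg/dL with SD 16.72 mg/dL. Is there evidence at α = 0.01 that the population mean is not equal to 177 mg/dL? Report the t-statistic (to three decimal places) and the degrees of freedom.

t = 1.989, df = 11

H0: μ = 177; H1: μ ≠ 177 (one-sample t-test, two-sided).
t = (x̄ − μ₀)/(s/√n) = (186.6 − 177)/(16.72/√12) = 1.989
df = n − 1 = 11
Two-sided p-value ≈ 0.072
Since p ≈ 0.072 > α = 0.01, fail to reject H0; the data do not provide sufficient evidence against H0.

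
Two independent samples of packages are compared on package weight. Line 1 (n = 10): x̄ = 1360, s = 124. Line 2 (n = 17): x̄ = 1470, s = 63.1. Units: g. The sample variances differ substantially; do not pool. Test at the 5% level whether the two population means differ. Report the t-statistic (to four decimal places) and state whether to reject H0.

Let group 1 = line 1, group 2 = line 2. H0: μ_1 = μ_2; H1: μ_1 ≠ μ_2 (Welch's two-sample t-test, two-sided).
t = (x̄_1 − x̄_2)/√(s_1²/n_1 + s_2²/n_2) = (1360 − 1470)/√(124²/10 + 63.1²/17) = -2.6133
Welch–Satterthwaite df ≈ 11.80
Two-sided p-value ≈ 0.0229
Since p ≈ 0.0229 < α = 0.05, reject H0; the evidence is statistically significant.

t = -2.6133; reject H0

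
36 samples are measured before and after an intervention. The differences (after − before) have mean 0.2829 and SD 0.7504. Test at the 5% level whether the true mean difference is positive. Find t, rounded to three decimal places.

2.262

H0: μ_d = 0; H1: μ_d > 0 (paired t-test on the differences, right-tailed).
t = d̄/(s_d/√n) = 0.2829/(0.7504/√36) = 2.262
df = n − 1 = 35
p-value = P(T ≥ 2.262) ≈ 0.0150
Since p ≈ 0.0150 < α = 0.05, reject H0; the data support H1.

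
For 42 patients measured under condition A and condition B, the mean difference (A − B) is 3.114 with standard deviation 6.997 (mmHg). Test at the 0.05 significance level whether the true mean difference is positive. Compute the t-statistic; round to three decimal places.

2.884

H0: μ_d = 0; H1: μ_d > 0 (paired t-test on the differences, right-tailed).
t = d̄/(s_d/√n) = 3.114/(6.997/√42) = 2.884
df = n − 1 = 41
p-value = P(T ≥ 2.884) ≈ 0.003
Since p ≈ 0.003 < α = 0.05, reject H0; the data support H1.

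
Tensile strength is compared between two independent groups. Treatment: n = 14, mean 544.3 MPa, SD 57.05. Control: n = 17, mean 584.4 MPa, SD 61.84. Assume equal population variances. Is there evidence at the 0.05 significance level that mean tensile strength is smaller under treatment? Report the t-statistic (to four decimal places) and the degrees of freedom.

t = -1.8599, df = 29

Let group 1 = treatment, group 2 = control. H0: μ_1 = μ_2; H1: μ_1 < μ_2 (two-sample pooled-variance t-test, left-tailed).
s_p² = [(14−1)·57.05² + (17−1)·61.84²]/(14+17−2) = 3568.9
t = (544.3 − 584.4)/√[3568.9·(1/14 + 1/17)] = -1.8599
df = n₁ + n₂ − 2 = 29
p-value = P(T ≤ -1.8599) ≈ 0.037
Since p ≈ 0.037 < α = 0.05, reject H0; the evidence is statistically significant.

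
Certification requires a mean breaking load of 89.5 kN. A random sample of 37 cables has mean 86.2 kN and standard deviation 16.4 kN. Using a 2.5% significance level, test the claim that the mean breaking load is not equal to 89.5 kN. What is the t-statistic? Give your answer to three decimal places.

H0: μ = 89.5; H1: μ ≠ 89.5 (one-sample t-test, two-sided).
t = (x̄ − μ₀)/(s/√n) = (86.2 − 89.5)/(16.4/√37) = -1.224
df = n − 1 = 36
Two-sided p-value ≈ 0.2289
Since p ≈ 0.2289 > α = 0.025, fail to reject H0; the data do not provide sufficient evidence against H0.

-1.224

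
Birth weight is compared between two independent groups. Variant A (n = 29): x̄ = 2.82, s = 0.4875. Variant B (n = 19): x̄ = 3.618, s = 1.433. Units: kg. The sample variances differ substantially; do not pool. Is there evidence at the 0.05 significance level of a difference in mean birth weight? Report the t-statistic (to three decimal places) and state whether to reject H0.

Let group 1 = variant A, group 2 = variant B. H0: μ_1 = μ_2; H1: μ_1 ≠ μ_2 (Welch's two-sample t-test, two-sided).
t = (x̄_1 − x̄_2)/√(s_1²/n_1 + s_2²/n_2) = (2.82 − 3.618)/√(0.4875²/29 + 1.433²/19) = -2.340
Welch–Satterthwaite df ≈ 20.76
Two-sided p-value ≈ 0.029
Since p ≈ 0.029 < α = 0.05, reject H0; the evidence is statistically significant.

t = -2.340; reject H0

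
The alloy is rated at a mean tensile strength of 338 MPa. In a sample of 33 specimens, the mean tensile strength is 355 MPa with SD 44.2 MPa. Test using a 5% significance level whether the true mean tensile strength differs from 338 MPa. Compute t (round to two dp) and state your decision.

H0: μ = 338; H1: μ ≠ 338 (one-sample t-test, two-sided).
t = (x̄ − μ₀)/(s/√n) = (355 − 338)/(44.2/√33) = 2.21
df = n − 1 = 32
Two-sided p-value ≈ 0.034
Since p ≈ 0.034 < α = 0.05, reject H0; the data support H1.

t = 2.21; reject H0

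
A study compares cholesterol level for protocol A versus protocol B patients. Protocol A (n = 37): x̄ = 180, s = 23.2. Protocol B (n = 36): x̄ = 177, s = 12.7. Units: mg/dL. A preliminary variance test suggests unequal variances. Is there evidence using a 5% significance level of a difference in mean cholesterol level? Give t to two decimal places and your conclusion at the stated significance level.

t = 0.69; fail to reject H0

Let group 1 = protocol A, group 2 = protocol B. H0: μ_1 = μ_2; H1: μ_1 ≠ μ_2 (Welch's two-sample t-test, two-sided).
t = (x̄_1 − x̄_2)/√(s_1²/n_1 + s_2²/n_2) = (180 − 177)/√(23.2²/37 + 12.7²/36) = 0.69
Welch–Satterthwaite df ≈ 56.11
Two-sided p-value ≈ 0.4944
Since p ≈ 0.4944 > α = 0.05, fail to reject H0; the data do not provide sufficient evidence against H0.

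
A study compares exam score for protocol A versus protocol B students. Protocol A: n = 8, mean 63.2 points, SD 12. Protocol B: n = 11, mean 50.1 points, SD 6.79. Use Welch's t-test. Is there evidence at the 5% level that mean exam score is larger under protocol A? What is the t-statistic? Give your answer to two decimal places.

Let group 1 = protocol A, group 2 = protocol B. H0: μ_1 = μ_2; H1: μ_1 > μ_2 (Welch's two-sample t-test, right-tailed).
t = (x̄_1 − x̄_2)/√(s_1²/n_1 + s_2²/n_2) = (63.2 − 50.1)/√(12²/8 + 6.79²/11) = 2.78
Welch–Satterthwaite df ≈ 10.25
p-value = P(T ≥ 2.78) ≈ 0.0095
Since p ≈ 0.0095 < α = 0.05, reject H0; the evidence is statistically significant.

2.78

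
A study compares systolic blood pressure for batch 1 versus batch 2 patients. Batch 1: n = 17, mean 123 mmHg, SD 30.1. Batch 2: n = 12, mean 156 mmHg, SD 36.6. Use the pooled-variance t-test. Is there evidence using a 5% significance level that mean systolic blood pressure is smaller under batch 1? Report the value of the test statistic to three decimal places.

Let group 1 = batch 1, group 2 = batch 2. H0: μ_1 = μ_2; H1: μ_1 < μ_2 (two-sample pooled-variance t-test, left-tailed).
s_p² = [(17−1)·30.1² + (12−1)·36.6²]/(17+12−2) = 1082.64
t = (123 − 156)/√[1082.64·(1/17 + 1/12)] = -2.660
df = n₁ + n₂ − 2 = 27
p-value = P(T ≤ -2.660) ≈ 0.006
Since p ≈ 0.006 < α = 0.05, reject H0; the evidence is statistically significant.

-2.660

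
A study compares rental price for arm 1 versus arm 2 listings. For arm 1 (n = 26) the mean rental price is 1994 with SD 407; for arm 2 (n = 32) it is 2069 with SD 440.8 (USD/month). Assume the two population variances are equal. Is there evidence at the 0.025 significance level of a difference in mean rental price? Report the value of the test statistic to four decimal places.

Let group 1 = arm 1, group 2 = arm 2. H0: μ_1 = μ_2; H1: μ_1 ≠ μ_2 (two-sample pooled-variance t-test, two-sided).
s_p² = [(26−1)·407² + (32−1)·440.8²]/(26+32−2) = 181512
t = (1994 − 2069)/√[181512·(1/26 + 1/32)] = -0.6667
df = n₁ + n₂ − 2 = 56
Two-sided p-value ≈ 0.508
Since p ≈ 0.508 > α = 0.025, fail to reject H0; the data do not provide sufficient evidence against H0.

-0.6667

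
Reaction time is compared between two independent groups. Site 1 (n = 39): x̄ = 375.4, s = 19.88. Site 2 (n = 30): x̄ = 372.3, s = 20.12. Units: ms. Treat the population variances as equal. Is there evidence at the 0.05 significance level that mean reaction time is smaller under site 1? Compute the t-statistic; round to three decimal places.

Let group 1 = site 1, group 2 = site 2. H0: μ_1 = μ_2; H1: μ_1 < μ_2 (two-sample pooled-variance t-test, left-tailed).
s_p² = [(39−1)·19.88² + (30−1)·20.12²]/(39+30−2) = 399.37
t = (375.4 − 372.3)/√[399.37·(1/39 + 1/30)] = 0.639
df = n₁ + n₂ − 2 = 67
p-value = P(T ≤ 0.639) ≈ 0.7374
Since p ≈ 0.7374 > α = 0.05, fail to reject H0; the evidence is not statistically significant.

0.639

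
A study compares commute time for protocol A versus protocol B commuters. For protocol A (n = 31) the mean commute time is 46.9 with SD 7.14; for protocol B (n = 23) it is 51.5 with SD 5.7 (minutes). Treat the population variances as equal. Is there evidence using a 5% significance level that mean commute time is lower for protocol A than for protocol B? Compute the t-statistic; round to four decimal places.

Let group 1 = protocol A, group 2 = protocol B. H0: μ_1 = μ_2; H1: μ_1 < μ_2 (two-sample pooled-variance t-test, left-tailed).
s_p² = [(31−1)·7.14² + (23−1)·5.7²]/(31+23−2) = 43.1571
t = (46.9 − 51.5)/√[43.1571·(1/31 + 1/23)] = -2.5444
df = n₁ + n₂ − 2 = 52
p-value = P(T ≤ -2.5444) ≈ 0.007
Since p ≈ 0.007 < α = 0.05, reject H0; the data support H1.

-2.5444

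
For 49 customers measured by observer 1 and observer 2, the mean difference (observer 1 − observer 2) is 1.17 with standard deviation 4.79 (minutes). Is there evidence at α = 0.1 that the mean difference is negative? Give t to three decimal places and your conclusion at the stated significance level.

H0: μ_d = 0; H1: μ_d < 0 (paired t-test on the differences, left-tailed).
t = d̄/(s_d/√n) = 1.17/(4.79/√49) = 1.710
df = n − 1 = 48
p-value = P(T ≤ 1.710) ≈ 0.953
Since p ≈ 0.953 > α = 0.1, fail to reject H0; the evidence is not statistically significant.

t = 1.710; fail to reject H0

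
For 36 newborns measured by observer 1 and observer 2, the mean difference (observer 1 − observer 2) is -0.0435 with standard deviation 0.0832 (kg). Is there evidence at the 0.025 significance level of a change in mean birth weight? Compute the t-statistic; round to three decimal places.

H0: μ_d = 0; H1: μ_d ≠ 0 (paired t-test on the differences, two-sided).
t = d̄/(s_d/√n) = -0.0435/(0.0832/√36) = -3.137
df = n − 1 = 35
Two-sided p-value ≈ 0.0035
Since p ≈ 0.0035 < α = 0.025, reject H0; the evidence is statistically significant.

-3.137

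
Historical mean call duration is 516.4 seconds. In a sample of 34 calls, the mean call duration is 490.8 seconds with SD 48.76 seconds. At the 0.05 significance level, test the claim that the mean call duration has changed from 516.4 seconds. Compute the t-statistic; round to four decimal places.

-3.0614

H0: μ = 516.4; H1: μ ≠ 516.4 (one-sample t-test, two-sided).
t = (x̄ − μ₀)/(s/√n) = (490.8 − 516.4)/(48.76/√34) = -3.0614
df = n − 1 = 33
Two-sided p-value ≈ 0.0044
Since p ≈ 0.0044 < α = 0.05, reject H0; the data support H1.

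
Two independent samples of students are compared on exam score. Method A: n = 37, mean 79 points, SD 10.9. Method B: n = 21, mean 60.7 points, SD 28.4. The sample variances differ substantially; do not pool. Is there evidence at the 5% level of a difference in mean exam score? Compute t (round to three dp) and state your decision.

Let group 1 = method A, group 2 = method B. H0: μ_1 = μ_2; H1: μ_1 ≠ μ_2 (Welch's two-sample t-test, two-sided).
t = (x̄_1 − x̄_2)/√(s_1²/n_1 + s_2²/n_2) = (79 − 60.7)/√(10.9²/37 + 28.4²/21) = 2.837
Welch–Satterthwaite df ≈ 23.39
Two-sided p-value ≈ 0.0093
Since p ≈ 0.0093 < α = 0.05, reject H0; the evidence is statistically significant.

t = 2.837; reject H0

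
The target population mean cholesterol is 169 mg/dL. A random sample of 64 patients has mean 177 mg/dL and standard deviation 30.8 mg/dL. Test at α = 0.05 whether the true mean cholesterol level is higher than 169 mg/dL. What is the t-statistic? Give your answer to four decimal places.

2.0779

H0: μ = 169; H1: μ > 169 (one-sample t-test, right-tailed).
t = (x̄ − μ₀)/(s/√n) = (177 − 169)/(30.8/√64) = 2.0779
df = n − 1 = 63
p-value = P(T ≥ 2.0779) ≈ 0.0209
Since p ≈ 0.0209 < α = 0.05, reject H0; the evidence is statistically significant.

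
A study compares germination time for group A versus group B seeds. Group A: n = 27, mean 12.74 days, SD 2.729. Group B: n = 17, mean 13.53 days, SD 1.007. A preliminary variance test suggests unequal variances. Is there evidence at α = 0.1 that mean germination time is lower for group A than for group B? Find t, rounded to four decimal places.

-1.3639

Let group 1 = group A, group 2 = group B. H0: μ_1 = μ_2; H1: μ_1 < μ_2 (Welch's two-sample t-test, left-tailed).
t = (x̄_1 − x̄_2)/√(s_1²/n_1 + s_2²/n_2) = (12.74 − 13.53)/√(2.729²/27 + 1.007²/17) = -1.3639
Welch–Satterthwaite df ≈ 35.74
p-value = P(T ≤ -1.3639) ≈ 0.0906
Since p ≈ 0.0906 < α = 0.1, reject H0; the data support H1.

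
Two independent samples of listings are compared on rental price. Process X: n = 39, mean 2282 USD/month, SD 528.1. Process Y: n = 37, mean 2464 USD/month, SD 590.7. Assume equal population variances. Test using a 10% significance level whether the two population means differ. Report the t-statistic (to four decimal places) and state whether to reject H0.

Let group 1 = process X, group 2 = process Y. H0: μ_1 = μ_2; H1: μ_1 ≠ μ_2 (two-sample pooled-variance t-test, two-sided).
s_p² = [(39−1)·528.1² + (37−1)·590.7²]/(39+37−2) = 312962
t = (2282 − 2464)/√[312962·(1/39 + 1/37)] = -1.4176
df = n₁ + n₂ − 2 = 74
Two-sided p-value ≈ 0.161
Since p ≈ 0.161 > α = 0.1, fail to reject H0; the data do not provide sufficient evidence against H0.

t = -1.4176; fail to reject H0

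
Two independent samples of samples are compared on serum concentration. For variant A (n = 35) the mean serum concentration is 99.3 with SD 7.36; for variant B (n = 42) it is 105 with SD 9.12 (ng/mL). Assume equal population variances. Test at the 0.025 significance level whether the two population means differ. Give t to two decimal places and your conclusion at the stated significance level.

t = -2.98; reject H0

Let group 1 = variant A, group 2 = variant B. H0: μ_1 = μ_2; H1: μ_1 ≠ μ_2 (two-sample pooled-variance t-test, two-sided).
s_p² = [(35−1)·7.36² + (42−1)·9.12²]/(35+42−2) = 70.0256
t = (99.3 − 105)/√[70.0256·(1/35 + 1/42)] = -2.98
df = n₁ + n₂ − 2 = 75
Two-sided p-value ≈ 0.004
Since p ≈ 0.004 < α = 0.025, reject H0; the evidence is statistically significant.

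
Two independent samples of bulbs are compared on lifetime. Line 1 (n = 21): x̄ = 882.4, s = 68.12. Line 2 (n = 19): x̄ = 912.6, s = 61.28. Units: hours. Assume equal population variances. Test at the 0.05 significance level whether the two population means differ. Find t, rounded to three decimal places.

Let group 1 = line 1, group 2 = line 2. H0: μ_1 = μ_2; H1: μ_1 ≠ μ_2 (two-sample pooled-variance t-test, two-sided).
s_p² = [(21−1)·68.12² + (19−1)·61.28²]/(21+19−2) = 4221.08
t = (882.4 − 912.6)/√[4221.08·(1/21 + 1/19)] = -1.468
df = n₁ + n₂ − 2 = 38
Two-sided p-value ≈ 0.1503
Since p ≈ 0.1503 > α = 0.05, fail to reject H0; the evidence is not statistically significant.

-1.468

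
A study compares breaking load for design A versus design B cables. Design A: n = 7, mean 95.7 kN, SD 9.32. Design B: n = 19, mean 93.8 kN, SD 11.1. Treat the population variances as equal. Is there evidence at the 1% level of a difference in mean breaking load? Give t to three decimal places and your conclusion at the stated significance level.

Let group 1 = design A, group 2 = design B. H0: μ_1 = μ_2; H1: μ_1 ≠ μ_2 (two-sample pooled-variance t-test, two-sided).
s_p² = [(7−1)·9.32² + (19−1)·11.1²]/(7+19−2) = 114.123
t = (95.7 − 93.8)/√[114.123·(1/7 + 1/19)] = 0.402
df = n₁ + n₂ − 2 = 24
Two-sided p-value ≈ 0.6911
Since p ≈ 0.6911 > α = 0.01, fail to reject H0; the evidence is not statistically significant.

t = 0.402; fail to reject H0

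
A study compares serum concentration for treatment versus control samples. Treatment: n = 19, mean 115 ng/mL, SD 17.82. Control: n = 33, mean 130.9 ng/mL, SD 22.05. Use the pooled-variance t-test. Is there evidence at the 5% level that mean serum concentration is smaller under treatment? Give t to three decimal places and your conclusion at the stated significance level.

t = -2.677; reject H0

Let group 1 = treatment, group 2 = control. H0: μ_1 = μ_2; H1: μ_1 < μ_2 (two-sample pooled-variance t-test, left-tailed).
s_p² = [(19−1)·17.82² + (33−1)·22.05²]/(19+33−2) = 425.488
t = (115 − 130.9)/√[425.488·(1/19 + 1/33)] = -2.677
df = n₁ + n₂ − 2 = 50
p-value = P(T ≤ -2.677) ≈ 0.0050
Since p ≈ 0.0050 < α = 0.05, reject H0; the evidence is statistically significant.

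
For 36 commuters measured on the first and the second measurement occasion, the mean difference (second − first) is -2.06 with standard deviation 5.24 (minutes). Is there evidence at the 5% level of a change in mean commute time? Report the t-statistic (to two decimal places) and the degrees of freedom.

t = -2.36, df = 35

H0: μ_d = 0; H1: μ_d ≠ 0 (paired t-test on the differences, two-sided).
t = d̄/(s_d/√n) = -2.06/(5.24/√36) = -2.36
df = n − 1 = 35
Two-sided p-value ≈ 0.0240
Since p ≈ 0.0240 < α = 0.05, reject H0; the evidence is statistically significant.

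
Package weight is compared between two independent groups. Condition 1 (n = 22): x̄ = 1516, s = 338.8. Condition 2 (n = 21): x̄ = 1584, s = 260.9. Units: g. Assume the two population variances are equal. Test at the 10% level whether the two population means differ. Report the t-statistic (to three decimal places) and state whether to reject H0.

t = -0.735; fail to reject H0

Let group 1 = condition 1, group 2 = condition 2. H0: μ_1 = μ_2; H1: μ_1 ≠ μ_2 (two-sample pooled-variance t-test, two-sided).
s_p² = [(22−1)·338.8² + (21−1)·260.9²]/(22+21−2) = 91996.8
t = (1516 − 1584)/√[91996.8·(1/22 + 1/21)] = -0.735
df = n₁ + n₂ − 2 = 41
Two-sided p-value ≈ 0.467
Since p ≈ 0.467 > α = 0.1, fail to reject H0; the data do not provide sufficient evidence against H0.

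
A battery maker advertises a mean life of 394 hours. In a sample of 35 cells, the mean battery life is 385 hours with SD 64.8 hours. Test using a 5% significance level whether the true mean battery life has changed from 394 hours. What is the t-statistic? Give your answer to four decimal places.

H0: μ = 394; H1: μ ≠ 394 (one-sample t-test, two-sided).
t = (x̄ − μ₀)/(s/√n) = (385 − 394)/(64.8/√35) = -0.8217
df = n − 1 = 34
Two-sided p-value ≈ 0.4170
Since p ≈ 0.4170 > α = 0.05, fail to reject H0; the data do not provide sufficient evidence against H0.

-0.8217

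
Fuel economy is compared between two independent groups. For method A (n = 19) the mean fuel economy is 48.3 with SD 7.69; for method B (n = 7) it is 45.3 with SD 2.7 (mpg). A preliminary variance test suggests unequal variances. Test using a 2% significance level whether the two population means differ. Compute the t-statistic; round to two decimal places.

Let group 1 = method A, group 2 = method B. H0: μ_1 = μ_2; H1: μ_1 ≠ μ_2 (Welch's two-sample t-test, two-sided).
t = (x̄_1 − x̄_2)/√(s_1²/n_1 + s_2²/n_2) = (48.3 − 45.3)/√(7.69²/19 + 2.7²/7) = 1.47
Welch–Satterthwaite df ≈ 24.00
Two-sided p-value ≈ 0.1540
Since p ≈ 0.1540 > α = 0.02, fail to reject H0; the data do not provide sufficient evidence against H0.

1.47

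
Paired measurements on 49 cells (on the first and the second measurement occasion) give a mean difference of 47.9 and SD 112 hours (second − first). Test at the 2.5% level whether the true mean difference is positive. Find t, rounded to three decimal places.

H0: μ_d = 0; H1: μ_d > 0 (paired t-test on the differences, right-tailed).
t = d̄/(s_d/√n) = 47.9/(112/√49) = 2.994
df = n − 1 = 48
p-value = P(T ≥ 2.994) ≈ 0.0022
Since p ≈ 0.0022 < α = 0.025, reject H0; the evidence is statistically significant.

2.994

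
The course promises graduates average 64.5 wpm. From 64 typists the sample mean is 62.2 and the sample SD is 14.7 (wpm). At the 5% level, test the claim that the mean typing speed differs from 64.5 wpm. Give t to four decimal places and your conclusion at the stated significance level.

H0: μ = 64.5; H1: μ ≠ 64.5 (one-sample t-test, two-sided).
t = (x̄ − μ₀)/(s/√n) = (62.2 − 64.5)/(14.7/√64) = -1.2517
df = n − 1 = 63
Two-sided p-value ≈ 0.2153
Since p ≈ 0.2153 > α = 0.05, fail to reject H0; the data do not provide sufficient evidence against H0.

t = -1.2517; fail to reject H0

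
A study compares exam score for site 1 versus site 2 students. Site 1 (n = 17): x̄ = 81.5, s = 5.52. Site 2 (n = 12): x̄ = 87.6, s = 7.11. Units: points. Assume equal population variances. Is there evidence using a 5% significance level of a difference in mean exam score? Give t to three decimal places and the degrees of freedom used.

t = -2.602, df = 27

Let group 1 = site 1, group 2 = site 2. H0: μ_1 = μ_2; H1: μ_1 ≠ μ_2 (two-sample pooled-variance t-test, two-sided).
s_p² = [(17−1)·5.52² + (12−1)·7.11²]/(17+12−2) = 38.6518
t = (81.5 − 87.6)/√[38.6518·(1/17 + 1/12)] = -2.602
df = n₁ + n₂ − 2 = 27
Two-sided p-value ≈ 0.0149
Since p ≈ 0.0149 < α = 0.05, reject H0; the evidence is statistically significant.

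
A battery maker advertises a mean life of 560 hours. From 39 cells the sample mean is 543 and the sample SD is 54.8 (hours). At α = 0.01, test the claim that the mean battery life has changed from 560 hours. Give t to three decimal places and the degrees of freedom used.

H0: μ = 560; H1: μ ≠ 560 (one-sample t-test, two-sided).
t = (x̄ − μ₀)/(s/√n) = (543 − 560)/(54.8/√39) = -1.937
df = n − 1 = 38
Two-sided p-value ≈ 0.0602
Since p ≈ 0.0602 > α = 0.01, fail to reject H0; the data do not provide sufficient evidence against H0.

t = -1.937, df = 38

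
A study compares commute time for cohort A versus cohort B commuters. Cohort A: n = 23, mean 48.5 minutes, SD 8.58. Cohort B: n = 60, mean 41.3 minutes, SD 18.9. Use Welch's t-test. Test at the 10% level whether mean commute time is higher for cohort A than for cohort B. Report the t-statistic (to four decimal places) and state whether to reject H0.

Let group 1 = cohort A, group 2 = cohort B. H0: μ_1 = μ_2; H1: μ_1 > μ_2 (Welch's two-sample t-test, right-tailed).
t = (x̄_1 − x̄_2)/√(s_1²/n_1 + s_2²/n_2) = (48.5 − 41.3)/√(8.58²/23 + 18.9²/60) = 2.3797
Welch–Satterthwaite df ≈ 78.58
p-value = P(T ≥ 2.3797) ≈ 0.010
Since p ≈ 0.010 < α = 0.1, reject H0; the data support H1.

t = 2.3797; reject H0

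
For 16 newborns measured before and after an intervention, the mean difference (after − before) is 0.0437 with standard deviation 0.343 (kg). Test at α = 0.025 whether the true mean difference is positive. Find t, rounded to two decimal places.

0.51

H0: μ_d = 0; H1: μ_d > 0 (paired t-test on the differences, right-tailed).
t = d̄/(s_d/√n) = 0.0437/(0.343/√16) = 0.51
df = n − 1 = 15
p-value = P(T ≥ 0.51) ≈ 0.309
Since p ≈ 0.309 > α = 0.025, fail to reject H0; the data do not provide sufficient evidence against H0.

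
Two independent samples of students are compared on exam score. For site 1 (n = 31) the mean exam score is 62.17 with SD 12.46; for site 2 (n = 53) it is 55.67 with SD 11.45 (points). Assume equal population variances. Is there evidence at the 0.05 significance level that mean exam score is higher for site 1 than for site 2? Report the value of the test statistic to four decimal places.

Let group 1 = site 1, group 2 = site 2. H0: μ_1 = μ_2; H1: μ_1 > μ_2 (two-sample pooled-variance t-test, right-tailed).
s_p² = [(31−1)·12.46² + (53−1)·11.45²]/(31+53−2) = 139.938
t = (62.17 − 55.67)/√[139.938·(1/31 + 1/53)] = 2.4301
df = n₁ + n₂ − 2 = 82
p-value = P(T ≥ 2.4301) ≈ 0.0086
Since p ≈ 0.0086 < α = 0.05, reject H0; the evidence is statistically significant.

2.4301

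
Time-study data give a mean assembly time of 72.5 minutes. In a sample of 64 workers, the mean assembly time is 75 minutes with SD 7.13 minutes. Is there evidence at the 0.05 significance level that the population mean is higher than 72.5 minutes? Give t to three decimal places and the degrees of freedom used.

t = 2.805, df = 63

H0: μ = 72.5; H1: μ > 72.5 (one-sample t-test, right-tailed).
t = (x̄ − μ₀)/(s/√n) = (75 − 72.5)/(7.13/√64) = 2.805
df = n − 1 = 63
p-value = P(T ≥ 2.805) ≈ 0.003
Since p ≈ 0.003 < α = 0.05, reject H0; the data support H1.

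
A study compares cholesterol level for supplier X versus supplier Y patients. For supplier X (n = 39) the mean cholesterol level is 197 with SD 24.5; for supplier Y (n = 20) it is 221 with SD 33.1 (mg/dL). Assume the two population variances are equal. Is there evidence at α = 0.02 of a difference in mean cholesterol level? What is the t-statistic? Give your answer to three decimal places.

Let group 1 = supplier X, group 2 = supplier Y. H0: μ_1 = μ_2; H1: μ_1 ≠ μ_2 (two-sample pooled-variance t-test, two-sided).
s_p² = [(39−1)·24.5² + (20−1)·33.1²]/(39+20−2) = 765.37
t = (197 − 221)/√[765.37·(1/39 + 1/20)] = -3.154
df = n₁ + n₂ − 2 = 57
Two-sided p-value ≈ 0.003
Since p ≈ 0.003 < α = 0.02, reject H0; the data support H1.

-3.154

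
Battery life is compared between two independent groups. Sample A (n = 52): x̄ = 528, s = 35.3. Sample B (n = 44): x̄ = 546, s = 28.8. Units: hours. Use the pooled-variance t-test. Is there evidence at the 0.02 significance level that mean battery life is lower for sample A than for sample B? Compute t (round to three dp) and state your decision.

Let group 1 = sample A, group 2 = sample B. H0: μ_1 = μ_2; H1: μ_1 < μ_2 (two-sample pooled-variance t-test, left-tailed).
s_p² = [(52−1)·35.3² + (44−1)·28.8²]/(52+44−2) = 1055.49
t = (528 − 546)/√[1055.49·(1/52 + 1/44)] = -2.705
df = n₁ + n₂ − 2 = 94
p-value = P(T ≤ -2.705) ≈ 0.004
Since p ≈ 0.004 < α = 0.02, reject H0; the data support H1.

t = -2.705; reject H0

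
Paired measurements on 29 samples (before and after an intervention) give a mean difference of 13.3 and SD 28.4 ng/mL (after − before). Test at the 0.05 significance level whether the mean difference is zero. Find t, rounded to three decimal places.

2.522

H0: μ_d = 0; H1: μ_d ≠ 0 (paired t-test on the differences, two-sided).
t = d̄/(s_d/√n) = 13.3/(28.4/√29) = 2.522
df = n − 1 = 28
Two-sided p-value ≈ 0.0176
Since p ≈ 0.0176 < α = 0.05, reject H0; the evidence is statistically significant.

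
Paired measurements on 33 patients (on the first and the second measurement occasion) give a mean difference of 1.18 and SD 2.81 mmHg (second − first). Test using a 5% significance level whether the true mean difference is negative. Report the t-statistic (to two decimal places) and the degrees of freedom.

t = 2.41, df = 32

H0: μ_d = 0; H1: μ_d < 0 (paired t-test on the differences, left-tailed).
t = d̄/(s_d/√n) = 1.18/(2.81/√33) = 2.41
df = n − 1 = 32
p-value = P(T ≤ 2.41) ≈ 0.9891
Since p ≈ 0.9891 > α = 0.05, fail to reject H0; the evidence is not statistically significant.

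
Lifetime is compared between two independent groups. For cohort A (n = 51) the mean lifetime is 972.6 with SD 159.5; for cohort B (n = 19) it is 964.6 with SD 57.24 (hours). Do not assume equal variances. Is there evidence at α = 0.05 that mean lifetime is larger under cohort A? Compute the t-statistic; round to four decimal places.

Let group 1 = cohort A, group 2 = cohort B. H0: μ_1 = μ_2; H1: μ_1 > μ_2 (Welch's two-sample t-test, right-tailed).
t = (x̄_1 − x̄_2)/√(s_1²/n_1 + s_2²/n_2) = (972.6 − 964.6)/√(159.5²/51 + 57.24²/19) = 0.3088
Welch–Satterthwaite df ≈ 67.98
p-value = P(T ≥ 0.3088) ≈ 0.3792
Since p ≈ 0.3792 > α = 0.05, fail to reject H0; the data do not provide sufficient evidence against H0.

0.3088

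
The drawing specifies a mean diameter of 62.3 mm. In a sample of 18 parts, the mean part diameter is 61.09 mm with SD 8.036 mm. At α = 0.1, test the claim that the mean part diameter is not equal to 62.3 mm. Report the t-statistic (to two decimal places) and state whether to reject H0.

t = -0.64; fail to reject H0

H0: μ = 62.3; H1: μ ≠ 62.3 (one-sample t-test, two-sided).
t = (x̄ − μ₀)/(s/√n) = (61.09 − 62.3)/(8.036/√18) = -0.64
df = n − 1 = 17
Two-sided p-value ≈ 0.531
Since p ≈ 0.531 > α = 0.1, fail to reject H0; the evidence is not statistically significant.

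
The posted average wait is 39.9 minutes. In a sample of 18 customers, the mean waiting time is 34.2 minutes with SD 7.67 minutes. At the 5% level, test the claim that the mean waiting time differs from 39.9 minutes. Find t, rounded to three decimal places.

H0: μ = 39.9; H1: μ ≠ 39.9 (one-sample t-test, two-sided).
t = (x̄ − μ₀)/(s/√n) = (34.2 − 39.9)/(7.67/√18) = -3.153
df = n − 1 = 17
Two-sided p-value ≈ 0.0058
Since p ≈ 0.0058 < α = 0.05, reject H0; the data support H1.

-3.153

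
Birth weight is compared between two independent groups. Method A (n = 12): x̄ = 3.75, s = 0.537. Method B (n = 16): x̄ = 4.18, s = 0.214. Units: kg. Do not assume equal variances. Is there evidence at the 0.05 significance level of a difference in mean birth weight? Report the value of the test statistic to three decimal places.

-2.622

Let group 1 = method A, group 2 = method B. H0: μ_1 = μ_2; H1: μ_1 ≠ μ_2 (Welch's two-sample t-test, two-sided).
t = (x̄_1 − x̄_2)/√(s_1²/n_1 + s_2²/n_2) = (3.75 − 4.18)/√(0.537²/12 + 0.214²/16) = -2.622
Welch–Satterthwaite df ≈ 13.63
Two-sided p-value ≈ 0.0204
Since p ≈ 0.0204 < α = 0.05, reject H0; the evidence is statistically significant.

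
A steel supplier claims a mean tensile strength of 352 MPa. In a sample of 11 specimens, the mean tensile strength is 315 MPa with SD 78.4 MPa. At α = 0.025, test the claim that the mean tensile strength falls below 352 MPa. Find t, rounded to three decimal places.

H0: μ = 352; H1: μ < 352 (one-sample t-test, left-tailed).
t = (x̄ − μ₀)/(s/√n) = (315 − 352)/(78.4/√11) = -1.565
df = n − 1 = 10
p-value = P(T ≤ -1.565) ≈ 0.0743
Since p ≈ 0.0743 > α = 0.025, fail to reject H0; the data do not provide sufficient evidence against H0.

-1.565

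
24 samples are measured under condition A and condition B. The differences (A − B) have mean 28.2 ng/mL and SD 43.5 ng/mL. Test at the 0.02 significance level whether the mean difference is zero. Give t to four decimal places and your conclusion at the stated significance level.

t = 3.1759; reject H0

H0: μ_d = 0; H1: μ_d ≠ 0 (paired t-test on the differences, two-sided).
t = d̄/(s_d/√n) = 28.2/(43.5/√24) = 3.1759
df = n − 1 = 23
Two-sided p-value ≈ 0.004
Since p ≈ 0.004 < α = 0.02, reject H0; the evidence is statistically significant.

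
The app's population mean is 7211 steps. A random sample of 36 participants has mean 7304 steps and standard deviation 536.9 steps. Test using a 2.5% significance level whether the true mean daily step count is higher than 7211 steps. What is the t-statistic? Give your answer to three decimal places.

H0: μ = 7211; H1: μ > 7211 (one-sample t-test, right-tailed).
t = (x̄ − μ₀)/(s/√n) = (7304 − 7211)/(536.9/√36) = 1.039
df = n − 1 = 35
p-value = P(T ≥ 1.039) ≈ 0.153
Since p ≈ 0.153 > α = 0.025, fail to reject H0; the evidence is not statistically significant.

1.039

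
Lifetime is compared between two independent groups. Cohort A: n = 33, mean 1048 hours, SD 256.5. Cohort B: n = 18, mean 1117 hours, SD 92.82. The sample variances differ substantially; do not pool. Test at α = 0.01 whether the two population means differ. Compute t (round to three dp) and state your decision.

Let group 1 = cohort A, group 2 = cohort B. H0: μ_1 = μ_2; H1: μ_1 ≠ μ_2 (Welch's two-sample t-test, two-sided).
t = (x̄_1 − x̄_2)/√(s_1²/n_1 + s_2²/n_2) = (1048 − 1117)/√(256.5²/33 + 92.82²/18) = -1.388
Welch–Satterthwaite df ≈ 44.39
Two-sided p-value ≈ 0.172
Since p ≈ 0.172 > α = 0.01, fail to reject H0; the evidence is not statistically significant.

t = -1.388; fail to reject H0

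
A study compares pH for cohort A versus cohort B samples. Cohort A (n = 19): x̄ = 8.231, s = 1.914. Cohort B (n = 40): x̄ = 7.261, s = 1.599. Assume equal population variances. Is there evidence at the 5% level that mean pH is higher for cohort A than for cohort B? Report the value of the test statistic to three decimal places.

2.042

Let group 1 = cohort A, group 2 = cohort B. H0: μ_1 = μ_2; H1: μ_1 > μ_2 (two-sample pooled-variance t-test, right-tailed).
s_p² = [(19−1)·1.914² + (40−1)·1.599²]/(19+40−2) = 2.90625
t = (8.231 − 7.261)/√[2.90625·(1/19 + 1/40)] = 2.042
df = n₁ + n₂ − 2 = 57
p-value = P(T ≥ 2.042) ≈ 0.0229
Since p ≈ 0.0229 < α = 0.05, reject H0; the data support H1.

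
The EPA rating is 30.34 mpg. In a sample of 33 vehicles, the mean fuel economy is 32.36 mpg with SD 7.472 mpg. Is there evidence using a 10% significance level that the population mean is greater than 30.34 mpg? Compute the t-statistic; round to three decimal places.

1.553

H0: μ = 30.34; H1: μ > 30.34 (one-sample t-test, right-tailed).
t = (x̄ − μ₀)/(s/√n) = (32.36 − 30.34)/(7.472/√33) = 1.553
df = n − 1 = 32
p-value = P(T ≥ 1.553) ≈ 0.0651
Since p ≈ 0.0651 < α = 0.1, reject H0; the evidence is statistically significant.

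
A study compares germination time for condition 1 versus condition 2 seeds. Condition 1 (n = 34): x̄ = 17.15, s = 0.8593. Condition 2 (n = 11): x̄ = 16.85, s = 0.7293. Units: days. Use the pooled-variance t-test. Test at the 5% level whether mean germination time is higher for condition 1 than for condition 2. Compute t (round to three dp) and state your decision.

t = 1.041; fail to reject H0

Let group 1 = condition 1, group 2 = condition 2. H0: μ_1 = μ_2; H1: μ_1 > μ_2 (two-sample pooled-variance t-test, right-tailed).
s_p² = [(34−1)·0.8593² + (11−1)·0.7293²]/(34+11−2) = 0.690369
t = (17.15 − 16.85)/√[0.690369·(1/34 + 1/11)] = 1.041
df = n₁ + n₂ − 2 = 43
p-value = P(T ≥ 1.041) ≈ 0.152
Since p ≈ 0.152 > α = 0.05, fail to reject H0; the evidence is not statistically significant.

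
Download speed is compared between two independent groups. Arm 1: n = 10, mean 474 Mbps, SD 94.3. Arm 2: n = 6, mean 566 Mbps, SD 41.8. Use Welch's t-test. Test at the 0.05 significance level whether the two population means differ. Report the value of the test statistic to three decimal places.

-2.678

Let group 1 = arm 1, group 2 = arm 2. H0: μ_1 = μ_2; H1: μ_1 ≠ μ_2 (Welch's two-sample t-test, two-sided).
t = (x̄_1 − x̄_2)/√(s_1²/n_1 + s_2²/n_2) = (474 − 566)/√(94.3²/10 + 41.8²/6) = -2.678
Welch–Satterthwaite df ≈ 13.29
Two-sided p-value ≈ 0.0187
Since p ≈ 0.0187 < α = 0.05, reject H0; the evidence is statistically significant.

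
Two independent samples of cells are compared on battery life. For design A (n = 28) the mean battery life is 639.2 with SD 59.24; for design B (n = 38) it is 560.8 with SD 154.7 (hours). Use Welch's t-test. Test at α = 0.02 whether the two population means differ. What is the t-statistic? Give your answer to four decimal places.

Let group 1 = design A, group 2 = design B. H0: μ_1 = μ_2; H1: μ_1 ≠ μ_2 (Welch's two-sample t-test, two-sided).
t = (x̄_1 − x̄_2)/√(s_1²/n_1 + s_2²/n_2) = (639.2 − 560.8)/√(59.24²/28 + 154.7²/38) = 2.8530
Welch–Satterthwaite df ≈ 50.45
Two-sided p-value ≈ 0.006
Since p ≈ 0.006 < α = 0.02, reject H0; the data support H1.

2.8530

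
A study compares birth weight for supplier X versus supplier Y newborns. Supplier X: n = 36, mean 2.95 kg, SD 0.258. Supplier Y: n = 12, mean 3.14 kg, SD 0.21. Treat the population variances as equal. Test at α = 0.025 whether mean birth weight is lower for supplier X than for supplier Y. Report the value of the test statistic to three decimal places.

Let group 1 = supplier X, group 2 = supplier Y. H0: μ_1 = μ_2; H1: μ_1 < μ_2 (two-sample pooled-variance t-test, left-tailed).
s_p² = [(36−1)·0.258² + (12−1)·0.21²]/(36+12−2) = 0.0611922
t = (2.95 − 3.14)/√[0.0611922·(1/36 + 1/12)] = -2.304
df = n₁ + n₂ − 2 = 46
p-value = P(T ≤ -2.304) ≈ 0.013
Since p ≈ 0.013 < α = 0.025, reject H0; the data support H1.

-2.304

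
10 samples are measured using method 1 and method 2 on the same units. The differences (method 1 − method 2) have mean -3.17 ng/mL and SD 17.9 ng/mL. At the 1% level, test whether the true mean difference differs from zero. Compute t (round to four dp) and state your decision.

t = -0.5600; fail to reject H0

H0: μ_d = 0; H1: μ_d ≠ 0 (paired t-test on the differences, two-sided).
t = d̄/(s_d/√n) = -3.17/(17.9/√10) = -0.5600
df = n − 1 = 9
Two-sided p-value ≈ 0.589
Since p ≈ 0.589 > α = 0.01, fail to reject H0; the evidence is not statistically significant.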